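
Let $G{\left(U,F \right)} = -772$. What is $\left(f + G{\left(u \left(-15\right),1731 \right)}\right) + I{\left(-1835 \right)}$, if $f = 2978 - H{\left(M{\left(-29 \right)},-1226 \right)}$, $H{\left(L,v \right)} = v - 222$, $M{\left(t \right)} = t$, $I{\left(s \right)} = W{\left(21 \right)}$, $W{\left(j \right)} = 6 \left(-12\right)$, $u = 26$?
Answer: $3582$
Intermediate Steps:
$W{\left(j \right)} = -72$
$I{\left(s \right)} = -72$
$H{\left(L,v \right)} = -222 + v$
$f = 4426$ ($f = 2978 - \left(-222 - 1226\right) = 2978 - -1448 = 2978 + 1448 = 4426$)
$\left(f + G{\left(u \left(-15\right),1731 \right)}\right) + I{\left(-1835 \right)} = \left(4426 - 772\right) - 72 = 3654 - 72 = 3582$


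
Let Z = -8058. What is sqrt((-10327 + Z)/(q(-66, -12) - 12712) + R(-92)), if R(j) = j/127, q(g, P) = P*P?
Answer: sqrt(470317034726)/798068 ≈ 0.85932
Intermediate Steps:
q(g, P) = P**2
R(j) = j/127 (R(j) = j*(1/127) = j/127)
sqrt((-10327 + Z)/(q(-66, -12) - 12712) + R(-92)) = sqrt((-10327 - 8058)/((-12)**2 - 12712) + (1/127)*(-92)) = sqrt(-18385/(144 - 12712) - 92/127) = sqrt(-18385/(-12568) - 92/127) = sqrt(-18385*(-1/12568) - 92/127) = sqrt(18385/12568 - 92/127) = sqrt(1178639/1596136) = sqrt(470317034726)/798068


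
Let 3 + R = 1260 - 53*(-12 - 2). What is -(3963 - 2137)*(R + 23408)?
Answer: -46393182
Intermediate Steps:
R = 1999 (R = -3 + (1260 - 53*(-12 - 2)) = -3 + (1260 - 53*(-14)) = -3 + (1260 - 1*(-742)) = -3 + (1260 + 742) = -3 + 2002 = 1999)
-(3963 - 2137)*(R + 23408) = -(3963 - 2137)*(1999 + 23408) = -1826*25407 = -1*46393182 = -46393182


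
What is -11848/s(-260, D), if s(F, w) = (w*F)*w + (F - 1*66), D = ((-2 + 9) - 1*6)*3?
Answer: 5924/1333 ≈ 4.4441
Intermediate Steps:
D = 3 (D = (7 - 6)*3 = 1*3 = 3)
s(F, w) = -66 + F + F*w**2 (s(F, w) = (F*w)*w + (F - 66) = F*w**2 + (-66 + F) = -66 + F + F*w**2)
-11848/s(-260, D) = -11848/(-66 - 260 - 260*3**2) = -11848/(-66 - 260 - 260*9) = -11848/(-66 - 260 - 2340) = -11848/(-2666) = -11848*(-1/2666) = 5924/1333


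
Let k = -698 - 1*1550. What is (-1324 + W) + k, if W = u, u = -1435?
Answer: -5007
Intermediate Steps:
k = -2248 (k = -698 - 1550 = -2248)
W = -1435
(-1324 + W) + k = (-1324 - 1435) - 2248 = -2759 - 2248 = -5007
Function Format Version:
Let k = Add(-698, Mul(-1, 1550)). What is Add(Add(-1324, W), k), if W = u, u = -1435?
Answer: -5007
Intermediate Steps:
k = -2248 (k = Add(-698, -1550) = -2248)
W = -1435
Add(Add(-1324, W), k) = Add(Add(-1324, -1435), -2248) = Add(-2759, -2248) = -5007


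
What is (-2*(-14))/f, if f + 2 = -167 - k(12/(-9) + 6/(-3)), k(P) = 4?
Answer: -28/173 ≈ -0.16185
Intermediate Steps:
f = -173 (f = -2 + (-167 - 1*4) = -2 + (-167 - 4) = -2 - 171 = -173)
(-2*(-14))/f = -2*(-14)/(-173) = 28*(-1/173) = -28/173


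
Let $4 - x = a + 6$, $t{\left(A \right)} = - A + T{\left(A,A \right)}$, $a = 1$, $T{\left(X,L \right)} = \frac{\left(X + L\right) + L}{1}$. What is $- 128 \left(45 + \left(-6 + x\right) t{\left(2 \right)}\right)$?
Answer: $-1152$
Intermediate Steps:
$T{\left(X,L \right)} = X + 2 L$ ($T{\left(X,L \right)} = \left(\left(L + X\right) + L\right) 1 = \left(X + 2 L\right) 1 = X + 2 L$)
$t{\left(A \right)} = 2 A$ ($t{\left(A \right)} = - A + \left(A + 2 A\right) = - A + 3 A = 2 A$)
$x = -3$ ($x = 4 - \left(1 + 6\right) = 4 - 7 = -3$)
$- 128 \left(45 + \left(-6 + x\right) t{\left(2 \right)}\right) = - 128 \left(45 + \left(-6 - 3\right) 2 \cdot 2\right) = - 128 \left(45 - 36\right) = \left(-128\right) 9 = -1152$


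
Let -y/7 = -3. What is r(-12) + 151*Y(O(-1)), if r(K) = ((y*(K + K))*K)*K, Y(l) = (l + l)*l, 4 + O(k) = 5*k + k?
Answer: -42376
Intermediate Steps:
y = 21 (y = -7*(-3) = 21)
O(k) = -4 + 6*k (O(k) = -4 + (5*k + k) = -4 + 6*k)
Y(l) = 2*l**2 (Y(l) = (2*l)*l = 2*l**2)
r(K) = 42*K**3 (r(K) = ((21*(K + K))*K)*K = ((21*(2*K))*K)*K = ((42*K)*K)*K = (42*K**2)*K = 42*K**3)
r(-12) + 151*Y(O(-1)) = 42*(-12)**3 + 151*(2*(-4 + 6*(-1))**2) = 42*(-1728) + 151*(2*(-4 - 6)**2) = -72576 + 151*(2*(-10)**2) = -72576 + 151*(2*100) = -72576 + 151*200 = -72576 + 30200 = -42376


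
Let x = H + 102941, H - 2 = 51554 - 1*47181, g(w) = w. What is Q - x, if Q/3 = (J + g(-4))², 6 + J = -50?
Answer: -96516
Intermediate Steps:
J = -56 (J = -6 - 50 = -56)
H = 4375 (H = 2 + (51554 - 1*47181) = 2 + (51554 - 47181) = 2 + 4373 = 4375)
Q = 10800 (Q = 3*(-56 - 4)² = 3*(-60)² = 3*3600 = 10800)
x = 107316 (x = 4375 + 102941 = 107316)
Q - x = 10800 - 1*107316 = 10800 - 107316 = -96516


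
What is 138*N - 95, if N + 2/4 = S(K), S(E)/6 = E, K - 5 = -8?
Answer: -2648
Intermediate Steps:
K = -3 (K = 5 - 8 = -3)
S(E) = 6*E
N = -37/2 (N = -1/2 + 6*(-3) = -1/2 - 18 = -37/2 ≈ -18.500)
138*N - 95 = 138*(-37/2) - 95 = -2553 - 95 = -2648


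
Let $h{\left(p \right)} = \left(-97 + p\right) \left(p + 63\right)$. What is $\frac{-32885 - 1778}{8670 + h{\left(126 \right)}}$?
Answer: $- \frac{34663}{14151} \approx -2.4495$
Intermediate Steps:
$h{\left(p \right)} = \left(-97 + p\right) \left(63 + p\right)$
$\frac{-32885 - 1778}{8670 + h{\left(126 \right)}} = \frac{-32885 - 1778}{8670 - \left(10395 - 15876\right)} = - \frac{34663}{8670 - -5481} = - \frac{34663}{8670 + 5481} = - \frac{34663}{14151}$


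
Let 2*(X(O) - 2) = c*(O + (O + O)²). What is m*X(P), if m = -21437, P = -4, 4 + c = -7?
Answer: 7031336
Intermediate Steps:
c = -11 (c = -4 - 7 = -11)
X(O) = 2 - 22*O² - 11*O/2 (X(O) = 2 + (-11*(O + (O + O)²))/2 = 2 + (-11*(O + (2*O)²))/2 = 2 + (-11*(O + 4*O²))/2 = 2 + (-44*O² - 11*O)/2 = 2 + (-22*O² - 11*O/2) = 2 - 22*O² - 11*O/2)
m*X(P) = -21437*(2 - 22*(-4)² - 11/2*(-4)) = -21437*(2 - 22*16 + 22) = -21437*(2 - 352 + 22) = -21437*(-328) = 7031336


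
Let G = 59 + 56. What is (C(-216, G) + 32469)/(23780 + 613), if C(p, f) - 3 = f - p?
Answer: 32803/24393 ≈ 1.3448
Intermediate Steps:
G = 115
C(p, f) = 3 + f - p (C(p, f) = 3 + (f - p) = 3 + f - p)
(C(-216, G) + 32469)/(23780 + 613) = ((3 + 115 - 1*(-216)) + 32469)/(23780 + 613) = ((3 + 115 + 216) + 32469)/24393 = (334 + 32469)*(1/24393) = 32803*(1/24393) = 32803/24393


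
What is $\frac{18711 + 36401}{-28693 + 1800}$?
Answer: $- \frac{55112}{26893} \approx -2.0493$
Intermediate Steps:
$\frac{18711 + 36401}{-28693 + 1800} = \frac{55112}{-26893} = 55112 \left(- \frac{1}{26893}\right) = - \frac{55112}{26893}$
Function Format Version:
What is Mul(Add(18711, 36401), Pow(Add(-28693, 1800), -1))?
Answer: Rational(-55112, 26893) ≈ -2.0493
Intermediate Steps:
Mul(Add(18711, 36401), Pow(Add(-28693, 1800), -1)) = Mul(55112, Pow(-26893, -1)) = Mul(55112, Rational(-1, 26893)) = Rational(-55112, 26893)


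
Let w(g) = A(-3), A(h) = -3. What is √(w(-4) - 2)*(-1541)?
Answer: -1541*I*√5 ≈ -3445.8*I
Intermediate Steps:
w(g) = -3
√(w(-4) - 2)*(-1541) = √(-3 - 2)*(-1541) = √(-5)*(-1541) = (I*√5)*(-1541) = -1541*I*√5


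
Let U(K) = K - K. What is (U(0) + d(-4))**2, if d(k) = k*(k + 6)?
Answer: 64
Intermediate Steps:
d(k) = k*(6 + k)
U(K) = 0
(U(0) + d(-4))**2 = (0 - 4*(6 - 4))**2 = (0 - 4*2)**2 = (0 - 8)**2 = (-8)**2 = 64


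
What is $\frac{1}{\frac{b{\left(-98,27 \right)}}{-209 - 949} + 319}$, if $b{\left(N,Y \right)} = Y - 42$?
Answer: $\frac{386}{123139} \approx 0.0031347$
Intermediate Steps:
$b{\left(N,Y \right)} = -42 + Y$ ($b{\left(N,Y \right)} = Y - 42 = -42 + Y$)
$\frac{1}{\frac{b{\left(-98,27 \right)}}{-209 - 949} + 319} = \frac{1}{\frac{-42 + 27}{-209 - 949} + 319} = \frac{1}{- \frac{15}{-1158} + 319} = \frac{1}{\left(-15\right) \left(- \frac{1}{1158}\right) + 319} = \frac{1}{\frac{5}{386} + 319} = \frac{1}{\frac{123139}{386}} = \frac{386}{123139}$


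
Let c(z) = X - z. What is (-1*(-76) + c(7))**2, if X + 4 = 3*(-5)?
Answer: 2500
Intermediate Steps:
X = -19 (X = -4 + 3*(-5) = -4 - 15 = -19)
c(z) = -19 - z
(-1*(-76) + c(7))**2 = (-1*(-76) + (-19 - 1*7))**2 = (76 + (-19 - 7))**2 = (76 - 26)**2 = 50**2 = 2500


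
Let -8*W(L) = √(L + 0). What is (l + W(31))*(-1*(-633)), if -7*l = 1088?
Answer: -688704/7 - 633*√31/8 ≈ -98827.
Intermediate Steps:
l = -1088/7 (l = -⅐*1088 = -1088/7 ≈ -155.43)
W(L) = -√L/8 (W(L) = -√(L + 0)/8 = -√L/8)
(l + W(31))*(-1*(-633)) = (-1088/7 - √31/8)*(-1*(-633)) = (-1088/7 - √31/8)*633 = -688704/7 - 633*√31/8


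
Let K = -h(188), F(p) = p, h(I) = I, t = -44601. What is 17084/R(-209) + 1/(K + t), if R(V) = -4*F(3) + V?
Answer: -765175497/9898369 ≈ -77.303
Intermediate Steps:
K = -188 (K = -1*188 = -188)
R(V) = -12 + V (R(V) = -4*3 + V = -12 + V)
17084/R(-209) + 1/(K + t) = 17084/(-12 - 209) + 1/(-188 - 44601) = 17084/(-221) + 1/(-44789) = 17084*(-1/221) - 1/44789 = -17084/221 - 1/44789 = -765175497/9898369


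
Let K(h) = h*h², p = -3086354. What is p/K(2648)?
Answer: -1543177/9283760896 ≈ -0.00016622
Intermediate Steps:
K(h) = h³
p/K(2648) = -3086354/(2648³) = -3086354/18567521792 = -3086354*1/18567521792 = -1543177/9283760896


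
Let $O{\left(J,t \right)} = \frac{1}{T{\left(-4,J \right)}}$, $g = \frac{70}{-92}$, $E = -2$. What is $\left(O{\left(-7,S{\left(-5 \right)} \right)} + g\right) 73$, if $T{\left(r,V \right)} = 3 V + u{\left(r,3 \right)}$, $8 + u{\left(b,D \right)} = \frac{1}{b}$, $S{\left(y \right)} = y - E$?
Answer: $- \frac{312367}{5382} \approx -58.039$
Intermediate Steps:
$S{\left(y \right)} = 2 + y$ ($S{\left(y \right)} = y - -2 = y + 2 = 2 + y$)
$u{\left(b,D \right)} = -8 + \frac{1}{b}$
$g = - \frac{35}{46}$ ($g = 70 \left(- \frac{1}{92}\right) = - \frac{35}{46} \approx -0.76087$)
$T{\left(r,V \right)} = -8 + \frac{1}{r} + 3 V$ ($T{\left(r,V \right)} = 3 V - \left(8 - \frac{1}{r}\right) = -8 + \frac{1}{r} + 3 V$)
$O{\left(J,t \right)} = \frac{1}{- \frac{33}{4} + 3 J}$ ($O{\left(J,t \right)} = \frac{1}{-8 + \frac{1}{-4} + 3 J} = \frac{1}{-8 - \frac{1}{4} + 3 J} = \frac{1}{- \frac{33}{4} + 3 J}$)
$\left(O{\left(-7,S{\left(-5 \right)} \right)} + g\right) 73 = \left(\frac{4}{3 \left(-11 + 4 \left(-7\right)\right)} - \frac{35}{46}\right) 73 = \left(\frac{4}{3 \left(-11 - 28\right)} - \frac{35}{46}\right) 73 = \left(\frac{4}{3 \left(-39\right)} - \frac{35}{46}\right) 73 = \left(\frac{4}{3} \left(- \frac{1}{39}\right) - \frac{35}{46}\right) 73 = \left(- \frac{4}{117} - \frac{35}{46}\right) 73 = \left(- \frac{4279}{5382}\right) 73 = - \frac{312367}{5382}$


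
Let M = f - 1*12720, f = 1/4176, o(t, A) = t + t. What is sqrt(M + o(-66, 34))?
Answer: I*sqrt(1556428579)/348 ≈ 113.37*I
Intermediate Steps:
o(t, A) = 2*t
f = 1/4176 ≈ 0.00023946
M = -53118719/4176 (M = 1/4176 - 1*12720 = 1/4176 - 12720 = -53118719/4176 ≈ -12720.)
sqrt(M + o(-66, 34)) = sqrt(-53118719/4176 + 2*(-66)) = sqrt(-53118719/4176 - 132) = sqrt(-53669951/4176) = I*sqrt(1556428579)/348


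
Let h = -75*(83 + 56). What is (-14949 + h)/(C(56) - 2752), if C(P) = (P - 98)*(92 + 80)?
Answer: 12687/4988 ≈ 2.5435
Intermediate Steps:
h = -10425 (h = -75*139 = -10425)
C(P) = -16856 + 172*P (C(P) = (-98 + P)*172 = -16856 + 172*P)
(-14949 + h)/(C(56) - 2752) = (-14949 - 10425)/((-16856 + 172*56) - 2752) = -25374/((-16856 + 9632) - 2752) = -25374/(-7224 - 2752) = -25374/(-9976) = -25374*(-1/9976) = 12687/4988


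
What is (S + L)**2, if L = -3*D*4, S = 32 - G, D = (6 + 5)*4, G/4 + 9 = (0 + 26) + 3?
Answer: 331776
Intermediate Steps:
G = 80 (G = -36 + 4*((0 + 26) + 3) = -36 + 4*(26 + 3) = -36 + 4*29 = -36 + 116 = 80)
D = 44 (D = 11*4 = 44)
S = -48 (S = 32 - 1*80 = 32 - 80 = -48)
L = -528 (L = -3*44*4 = -132*4 = -528)
(S + L)**2 = (-48 - 528)**2 = (-576)**2 = 331776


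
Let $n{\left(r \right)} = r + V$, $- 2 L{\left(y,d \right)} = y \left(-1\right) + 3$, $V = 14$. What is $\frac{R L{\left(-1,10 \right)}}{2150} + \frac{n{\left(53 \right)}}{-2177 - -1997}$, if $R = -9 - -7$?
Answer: $- \frac{14333}{38700} \approx -0.37036$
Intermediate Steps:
$L{\left(y,d \right)} = - \frac{3}{2} + \frac{y}{2}$ ($L{\left(y,d \right)} = - \frac{y \left(-1\right) + 3}{2} = - \frac{- y + 3}{2} = - \frac{3 - y}{2} = - \frac{3}{2} + \frac{y}{2}$)
$R = -2$ ($R = -9 + 7 = -2$)
$n{\left(r \right)} = 14 + r$ ($n{\left(r \right)} = r + 14 = 14 + r$)
$\frac{R L{\left(-1,10 \right)}}{2150} + \frac{n{\left(53 \right)}}{-2177 - -1997} = \frac{\left(-2\right) \left(- \frac{3}{2} + \frac{1}{2} \left(-1\right)\right)}{2150} + \frac{14 + 53}{-2177 - -1997} = - 2 \left(- \frac{3}{2} - \frac{1}{2}\right) \frac{1}{2150} + \frac{67}{-2177 + 1997} = \left(-2\right) \left(-2\right) \frac{1}{2150} + \frac{67}{-180} = 4 \cdot \frac{1}{2150} + 67 \left(- \frac{1}{180}\right) = \frac{2}{1075} - \frac{67}{180} = - \frac{14333}{38700}$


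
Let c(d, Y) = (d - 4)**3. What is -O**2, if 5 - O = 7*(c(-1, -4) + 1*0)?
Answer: -774400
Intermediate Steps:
c(d, Y) = (-4 + d)**3
O = 880 (O = 5 - 7*((-4 - 1)**3 + 1*0) = 5 - 7*((-5)**3 + 0) = 5 - 7*(-125 + 0) = 5 - 7*(-125) = 5 - 1*(-875) = 5 + 875 = 880)
-O**2 = -1*880**2 = -1*774400 = -774400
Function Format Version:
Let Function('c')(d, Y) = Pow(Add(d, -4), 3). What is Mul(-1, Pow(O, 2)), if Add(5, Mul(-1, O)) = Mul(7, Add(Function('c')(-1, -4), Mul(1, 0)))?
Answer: -774400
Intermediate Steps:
Function('c')(d, Y) = Pow(Add(-4, d), 3)
O = 880 (O = Add(5, Mul(-1, Mul(7, Add(Pow(Add(-4, -1), 3), Mul(1, 0))))) = Add(5, Mul(-1, Mul(7, Add(Pow(-5, 3), 0)))) = Add(5, Mul(-1, Mul(7, Add(-125, 0)))) = Add(5, Mul(-1, Mul(7, -125))) = Add(5, Mul(-1, -875)) = Add(5, 875) = 880)
Mul(-1, Pow(O, 2)) = Mul(-1, Pow(880, 2)) = Mul(-1, 774400) = -774400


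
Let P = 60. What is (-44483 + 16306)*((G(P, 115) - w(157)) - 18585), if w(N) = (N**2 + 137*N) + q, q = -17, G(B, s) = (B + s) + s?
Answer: 1815613172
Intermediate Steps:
G(B, s) = B + 2*s
w(N) = -17 + N**2 + 137*N (w(N) = (N**2 + 137*N) - 17 = -17 + N**2 + 137*N)
(-44483 + 16306)*((G(P, 115) - w(157)) - 18585) = (-44483 + 16306)*(((60 + 2*115) - (-17 + 157**2 + 137*157)) - 18585) = -28177*(((60 + 230) - (-17 + 24649 + 21509)) - 18585) = -28177*((290 - 1*46141) - 18585) = -28177*((290 - 46141) - 18585) = -28177*(-45851 - 18585) = -28177*(-64436) = 1815613172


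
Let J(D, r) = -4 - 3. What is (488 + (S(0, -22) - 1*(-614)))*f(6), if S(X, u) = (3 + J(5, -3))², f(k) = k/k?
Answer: 1118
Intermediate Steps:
J(D, r) = -7
f(k) = 1
S(X, u) = 16 (S(X, u) = (3 - 7)² = (-4)² = 16)
(488 + (S(0, -22) - 1*(-614)))*f(6) = (488 + (16 - 1*(-614)))*1 = (488 + (16 + 614))*1 = (488 + 630)*1 = 1118*1 = 1118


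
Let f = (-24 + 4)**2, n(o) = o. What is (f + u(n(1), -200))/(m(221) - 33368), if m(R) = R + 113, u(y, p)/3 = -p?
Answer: -500/16517 ≈ -0.030272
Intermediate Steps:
f = 400 (f = (-20)**2 = 400)
u(y, p) = -3*p (u(y, p) = 3*(-p) = -3*p)
m(R) = 113 + R
(f + u(n(1), -200))/(m(221) - 33368) = (400 - 3*(-200))/((113 + 221) - 33368) = (400 + 600)/(334 - 33368) = 1000/(-33034) = 1000*(-1/33034) = -500/16517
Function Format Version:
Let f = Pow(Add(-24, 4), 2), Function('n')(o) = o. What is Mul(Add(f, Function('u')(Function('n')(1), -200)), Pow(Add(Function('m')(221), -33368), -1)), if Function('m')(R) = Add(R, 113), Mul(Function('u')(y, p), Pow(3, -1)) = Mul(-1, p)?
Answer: Rational(-500, 16517) ≈ -0.030272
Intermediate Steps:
f = 400 (f = Pow(-20, 2) = 400)
Function('u')(y, p) = Mul(-3, p) (Function('u')(y, p) = Mul(3, Mul(-1, p)) = Mul(-3, p))
Function('m')(R) = Add(113, R)
Mul(Add(f, Function('u')(Function('n')(1), -200)), Pow(Add(Function('m')(221), -33368), -1)) = Mul(Add(400, Mul(-3, -200)), Pow(Add(Add(113, 221), -33368), -1)) = Mul(Add(400, 600), Pow(Add(334, -33368), -1)) = Mul(1000, Pow(-33034, -1)) = Mul(1000, Rational(-1, 33034)) = Rational(-500, 16517)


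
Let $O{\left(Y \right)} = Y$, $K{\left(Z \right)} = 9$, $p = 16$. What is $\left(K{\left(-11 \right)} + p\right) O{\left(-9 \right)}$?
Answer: $-225$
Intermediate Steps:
$\left(K{\left(-11 \right)} + p\right) O{\left(-9 \right)} = \left(9 + 16\right) \left(-9\right) = 25 \left(-9\right) = -225$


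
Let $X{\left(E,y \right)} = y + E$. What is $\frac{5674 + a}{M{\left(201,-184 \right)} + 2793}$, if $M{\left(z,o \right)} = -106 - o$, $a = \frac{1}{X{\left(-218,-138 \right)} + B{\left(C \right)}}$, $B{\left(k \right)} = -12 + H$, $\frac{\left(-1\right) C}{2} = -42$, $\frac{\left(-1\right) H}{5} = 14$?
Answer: $\frac{2485211}{1257498} \approx 1.9763$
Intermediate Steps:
$H = -70$ ($H = \left(-5\right) 14 = -70$)
$C = 84$ ($C = \left(-2\right) \left(-42\right) = 84$)
$B{\left(k \right)} = -82$ ($B{\left(k \right)} = -12 - 70 = -82$)
$X{\left(E,y \right)} = E + y$
$a = - \frac{1}{438}$ ($a = \frac{1}{\left(-218 - 138\right) - 82} = \frac{1}{-356 - 82} = \frac{1}{-438} = - \frac{1}{438} \approx -0.0022831$)
$\frac{5674 + a}{M{\left(201,-184 \right)} + 2793} = \frac{5674 - \frac{1}{438}}{\left(-106 - -184\right) + 2793} = \frac{2485211}{438 \left(\left(-106 + 184\right) + 2793\right)} = \frac{2485211}{438 \left(78 + 2793\right)} = \frac{2485211}{438 \cdot 2871} = \frac{2485211}{438} \cdot \frac{1}{2871} = \frac{2485211}{1257498}$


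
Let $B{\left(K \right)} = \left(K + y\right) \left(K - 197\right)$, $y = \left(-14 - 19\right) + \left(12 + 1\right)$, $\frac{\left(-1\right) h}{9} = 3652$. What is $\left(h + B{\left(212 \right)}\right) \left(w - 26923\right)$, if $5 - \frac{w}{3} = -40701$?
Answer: $-2854707660$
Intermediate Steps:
$w = 122118$ ($w = 15 - -122103 = 15 + 122103 = 122118$)
$h = -32868$ ($h = \left(-9\right) 3652 = -32868$)
$y = -20$ ($y = -33 + 13 = -20$)
$B{\left(K \right)} = \left(-197 + K\right) \left(-20 + K\right)$ ($B{\left(K \right)} = \left(K - 20\right) \left(K - 197\right) = \left(-20 + K\right) \left(-197 + K\right) = \left(-197 + K\right) \left(-20 + K\right)$)
$\left(h + B{\left(212 \right)}\right) \left(w - 26923\right) = \left(-32868 + \left(3940 + 212^{2} - 46004\right)\right) \left(122118 - 26923\right) = \left(-32868 + \left(3940 + 44944 - 46004\right)\right) 95195 = \left(-32868 + 2880\right) 95195 = \left(-29988\right) 95195 = -2854707660$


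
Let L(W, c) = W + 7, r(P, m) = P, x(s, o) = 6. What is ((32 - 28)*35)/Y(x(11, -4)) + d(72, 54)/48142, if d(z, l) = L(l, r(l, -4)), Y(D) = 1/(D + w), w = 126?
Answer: 889664221/48142 ≈ 18480.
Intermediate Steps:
L(W, c) = 7 + W
Y(D) = 1/(126 + D) (Y(D) = 1/(D + 126) = 1/(126 + D))
d(z, l) = 7 + l
((32 - 28)*35)/Y(x(11, -4)) + d(72, 54)/48142 = ((32 - 28)*35)/(1/(126 + 6)) + (7 + 54)/48142 = (4*35)/(1/132) + 61*(1/48142) = 140/(1/132) + 61/48142 = 140*132 + 61/48142 = 18480 + 61/48142 = 889664221/48142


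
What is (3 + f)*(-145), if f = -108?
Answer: 15225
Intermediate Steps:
(3 + f)*(-145) = (3 - 108)*(-145) = -105*(-145) = 15225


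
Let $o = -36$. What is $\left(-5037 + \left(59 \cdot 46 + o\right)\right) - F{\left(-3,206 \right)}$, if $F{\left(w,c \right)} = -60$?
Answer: $-2299$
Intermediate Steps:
$\left(-5037 + \left(59 \cdot 46 + o\right)\right) - F{\left(-3,206 \right)} = \left(-5037 + \left(59 \cdot 46 - 36\right)\right) - -60 = \left(-5037 + \left(2714 - 36\right)\right) + 60 = \left(-5037 + 2678\right) + 60 = -2359 + 60 = -2299$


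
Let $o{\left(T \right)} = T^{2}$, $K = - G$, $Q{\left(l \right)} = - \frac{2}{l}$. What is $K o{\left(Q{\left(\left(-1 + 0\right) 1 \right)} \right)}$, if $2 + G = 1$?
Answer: $4$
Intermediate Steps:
$G = -1$ ($G = -2 + 1 = -1$)
$K = 1$ ($K = \left(-1\right) \left(-1\right) = 1$)
$K o{\left(Q{\left(\left(-1 + 0\right) 1 \right)} \right)} = 1 \left(- \frac{2}{\left(-1 + 0\right) 1}\right)^{2} = 1 \left(- \frac{2}{\left(-1\right) 1}\right)^{2} = 1 \left(- \frac{2}{-1}\right)^{2} = 1 \left(\left(-2\right) \left(-1\right)\right)^{2} = 1 \cdot 2^{2} = 1 \cdot 4 = 4$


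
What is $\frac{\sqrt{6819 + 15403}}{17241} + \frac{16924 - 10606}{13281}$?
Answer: $\frac{2106}{4427} + \frac{\sqrt{22222}}{17241} \approx 0.48436$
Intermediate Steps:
$\frac{\sqrt{6819 + 15403}}{17241} + \frac{16924 - 10606}{13281} = \sqrt{22222} \cdot \frac{1}{17241} + \left(16924 - 10606\right) \frac{1}{13281} = \frac{\sqrt{22222}}{17241} + 6318 \cdot \frac{1}{13281} = \frac{\sqrt{22222}}{17241} + \frac{2106}{4427} = \frac{2106}{4427} + \frac{\sqrt{22222}}{17241}$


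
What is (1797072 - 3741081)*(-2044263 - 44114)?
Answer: 4059823683393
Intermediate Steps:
(1797072 - 3741081)*(-2044263 - 44114) = -1944009*(-2088377) = 4059823683393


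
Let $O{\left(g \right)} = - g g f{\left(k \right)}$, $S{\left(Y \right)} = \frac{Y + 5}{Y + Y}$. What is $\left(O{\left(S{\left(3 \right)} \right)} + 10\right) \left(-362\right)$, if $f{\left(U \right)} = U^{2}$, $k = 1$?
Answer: $- \frac{26788}{9} \approx -2976.4$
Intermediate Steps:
$S{\left(Y \right)} = \frac{5 + Y}{2 Y}$
$O{\left(g \right)} = - g^{2}$ ($O{\left(g \right)} = - g g 1^{2} = - g^{2} \cdot 1 = - g^{2}$)
$\left(O{\left(S{\left(3 \right)} \right)} + 10\right) \left(-362\right) = \left(- \left(\frac{5 + 3}{2 \cdot 3}\right)^{2} + 10\right) \left(-362\right) = \left(- \left(\frac{1}{2} \cdot \frac{1}{3} \cdot 8\right)^{2} + 10\right) \left(-362\right) = \left(- \left(\frac{4}{3}\right)^{2} + 10\right) \left(-362\right) = \left(\left(-1\right) \frac{16}{9} + 10\right) \left(-362\right) = \left(- \frac{16}{9} + 10\right) \left(-362\right) = \frac{74}{9} \left(-362\right) = - \frac{26788}{9}$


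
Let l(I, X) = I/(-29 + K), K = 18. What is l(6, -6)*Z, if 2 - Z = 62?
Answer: 360/11 ≈ 32.727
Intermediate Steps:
Z = -60 (Z = 2 - 1*62 = 2 - 62 = -60)
l(I, X) = -I/11 (l(I, X) = I/(-29 + 18) = I/(-11) = -I/11)
l(6, -6)*Z = -1/11*6*(-60) = -6/11*(-60) = 360/11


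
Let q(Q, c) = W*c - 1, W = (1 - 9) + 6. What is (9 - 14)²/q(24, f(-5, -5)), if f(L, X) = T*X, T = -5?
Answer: -25/51 ≈ -0.49020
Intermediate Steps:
W = -2 (W = -8 + 6 = -2)
f(L, X) = -5*X
q(Q, c) = -1 - 2*c (q(Q, c) = -2*c - 1 = -1 - 2*c)
(9 - 14)²/q(24, f(-5, -5)) = (9 - 14)²/(-1 - (-10)*(-5)) = (-5)²/(-1 - 2*25) = 25/(-1 - 50) = 25/(-51) = 25*(-1/51) = -25/51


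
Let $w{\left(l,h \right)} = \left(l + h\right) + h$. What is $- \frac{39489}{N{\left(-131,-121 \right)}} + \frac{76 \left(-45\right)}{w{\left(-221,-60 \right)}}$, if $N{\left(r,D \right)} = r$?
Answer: $\frac{13913769}{44671} \approx 311.47$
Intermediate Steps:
$w{\left(l,h \right)} = l + 2 h$ ($w{\left(l,h \right)} = \left(h + l\right) + h = l + 2 h$)
$- \frac{39489}{N{\left(-131,-121 \right)}} + \frac{76 \left(-45\right)}{w{\left(-221,-60 \right)}} = - \frac{39489}{-131} + \frac{76 \left(-45\right)}{-221 + 2 \left(-60\right)} = \left(-39489\right) \left(- \frac{1}{131}\right) - \frac{3420}{-221 - 120} = \frac{39489}{131} - \frac{3420}{-341} = \frac{39489}{131} - - \frac{3420}{341} = \frac{39489}{131} + \frac{3420}{341} = \frac{13913769}{44671}$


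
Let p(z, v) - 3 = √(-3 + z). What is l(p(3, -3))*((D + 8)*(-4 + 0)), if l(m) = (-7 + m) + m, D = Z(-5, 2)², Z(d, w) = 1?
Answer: 36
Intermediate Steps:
p(z, v) = 3 + √(-3 + z)
D = 1 (D = 1² = 1)
l(m) = -7 + 2*m
l(p(3, -3))*((D + 8)*(-4 + 0)) = (-7 + 2*(3 + √(-3 + 3)))*((1 + 8)*(-4 + 0)) = (-7 + 2*(3 + √0))*(9*(-4)) = (-7 + 2*(3 + 0))*(-36) = (-7 + 2*3)*(-36) = (-7 + 6)*(-36) = -1*(-36) = 36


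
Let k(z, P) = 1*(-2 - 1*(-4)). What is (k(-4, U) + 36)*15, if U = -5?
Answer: 570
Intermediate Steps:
k(z, P) = 2 (k(z, P) = 1*(-2 + 4) = 1*2 = 2)
(k(-4, U) + 36)*15 = (2 + 36)*15 = 38*15 = 570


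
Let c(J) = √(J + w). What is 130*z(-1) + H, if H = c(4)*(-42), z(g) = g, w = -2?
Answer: -130 - 42*√2 ≈ -189.40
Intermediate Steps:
c(J) = √(-2 + J) (c(J) = √(J - 2) = √(-2 + J))
H = -42*√2 (H = √(-2 + 4)*(-42) = √2*(-42) = -42*√2 ≈ -59.397)
130*z(-1) + H = 130*(-1) - 42*√2 = -130 - 42*√2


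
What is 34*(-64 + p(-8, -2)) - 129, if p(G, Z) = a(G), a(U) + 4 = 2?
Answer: -2373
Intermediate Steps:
a(U) = -2 (a(U) = -4 + 2 = -2)
p(G, Z) = -2
34*(-64 + p(-8, -2)) - 129 = 34*(-64 - 2) - 129 = 34*(-66) - 129 = -2244 - 129 = -2373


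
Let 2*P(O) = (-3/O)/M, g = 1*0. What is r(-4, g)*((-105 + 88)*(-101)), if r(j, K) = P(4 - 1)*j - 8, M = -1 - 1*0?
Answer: -17170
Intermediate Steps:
g = 0
M = -1 (M = -1 + 0 = -1)
P(O) = 3/(2*O) (P(O) = (-3/O/(-1))/2 = (-3/O*(-1))/2 = (3/O)/2 = 3/(2*O))
r(j, K) = -8 + j/2 (r(j, K) = (3/(2*(4 - 1)))*j - 8 = ((3/2)/3)*j - 8 = ((3/2)*(⅓))*j - 8 = j/2 - 8 = -8 + j/2)
r(-4, g)*((-105 + 88)*(-101)) = (-8 + (½)*(-4))*((-105 + 88)*(-101)) = (-8 - 2)*(-17*(-101)) = -10*1717 = -17170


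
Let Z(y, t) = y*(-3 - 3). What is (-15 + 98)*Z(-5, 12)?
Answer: 2490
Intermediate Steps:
Z(y, t) = -6*y (Z(y, t) = y*(-6) = -6*y)
(-15 + 98)*Z(-5, 12) = (-15 + 98)*(-6*(-5)) = 83*30 = 2490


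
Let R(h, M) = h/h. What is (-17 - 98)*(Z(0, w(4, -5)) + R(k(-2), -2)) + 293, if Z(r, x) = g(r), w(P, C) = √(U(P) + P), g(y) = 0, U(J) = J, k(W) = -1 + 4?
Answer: 178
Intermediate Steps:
k(W) = 3
R(h, M) = 1
w(P, C) = √2*√P (w(P, C) = √(P + P) = √(2*P) = √2*√P)
Z(r, x) = 0
(-17 - 98)*(Z(0, w(4, -5)) + R(k(-2), -2)) + 293 = (-17 - 98)*(0 + 1) + 293 = -115*1 + 293 = -115 + 293 = 178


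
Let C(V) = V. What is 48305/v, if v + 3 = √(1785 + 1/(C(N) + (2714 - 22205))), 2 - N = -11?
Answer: 2822654370/34592927 + 48305*√677215564462/34592927 ≈ 1230.7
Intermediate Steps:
N = 13 (N = 2 - 1*(-11) = 2 + 11 = 13)
v = -3 + √677215564462/19478 (v = -3 + √(1785 + 1/(13 + (2714 - 22205))) = -3 + √(1785 + 1/(13 - 19491)) = -3 + √(1785 + 1/(-19478)) = -3 + √(1785 - 1/19478) = -3 + √(34768229/19478) = -3 + √677215564462/19478 ≈ 39.249)
48305/v = 48305/(-3 + √677215564462/19478)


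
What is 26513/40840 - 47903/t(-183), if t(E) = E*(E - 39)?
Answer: -439620691/829582920 ≈ -0.52993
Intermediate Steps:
t(E) = E*(-39 + E)
26513/40840 - 47903/t(-183) = 26513/40840 - 47903*(-1/(183*(-39 - 183))) = 26513*(1/40840) - 47903/((-183*(-222))) = 26513/40840 - 47903/40626 = -439620691/829582920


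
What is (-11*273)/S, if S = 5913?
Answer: -1001/1971 ≈ -0.50786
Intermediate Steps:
(-11*273)/S = -11*273/5913 = -3003*1/5913 = -1001/1971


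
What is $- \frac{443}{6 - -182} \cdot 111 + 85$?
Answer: $- \frac{33193}{188} \approx -176.56$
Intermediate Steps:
$- \frac{443}{6 - -182} \cdot 111 + 85 = - \frac{443}{6 + 182} \cdot 111 + 85 = - \frac{443}{188} \cdot 111 + 85 = \left(-443\right) \frac{1}{188} \cdot 111 + 85 = \left(- \frac{443}{188}\right) 111 + 85 = - \frac{49173}{188} + 85 = - \frac{33193}{188}$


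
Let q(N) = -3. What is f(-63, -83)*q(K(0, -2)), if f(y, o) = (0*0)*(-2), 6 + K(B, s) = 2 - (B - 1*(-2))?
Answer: 0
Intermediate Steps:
K(B, s) = -6 - B (K(B, s) = -6 + (2 - (B - 1*(-2))) = -6 + (2 - (B + 2)) = -6 + (2 - (2 + B)) = -6 + (2 + (-2 - B)) = -6 - B)
f(y, o) = 0 (f(y, o) = 0*(-2) = 0)
f(-63, -83)*q(K(0, -2)) = 0*(-3) = 0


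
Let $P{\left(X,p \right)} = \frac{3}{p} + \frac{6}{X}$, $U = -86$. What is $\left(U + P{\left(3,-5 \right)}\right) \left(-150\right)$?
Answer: $12690$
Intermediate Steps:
$\left(U + P{\left(3,-5 \right)}\right) \left(-150\right) = \left(-86 + \left(\frac{3}{-5} + \frac{6}{3}\right)\right) \left(-150\right) = \left(-86 + \left(3 \left(- \frac{1}{5}\right) + 6 \cdot \frac{1}{3}\right)\right) \left(-150\right) = \left(-86 + \left(- \frac{3}{5} + 2\right)\right) \left(-150\right) = \left(-86 + \frac{7}{5}\right) \left(-150\right) = \left(- \frac{423}{5}\right) \left(-150\right) = 12690$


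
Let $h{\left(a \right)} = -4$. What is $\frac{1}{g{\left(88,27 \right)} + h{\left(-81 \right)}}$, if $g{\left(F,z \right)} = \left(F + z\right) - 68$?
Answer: $\frac{1}{43} \approx 0.023256$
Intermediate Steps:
$g{\left(F,z \right)} = -68 + F + z$
$\frac{1}{g{\left(88,27 \right)} + h{\left(-81 \right)}} = \frac{1}{\left(-68 + 88 + 27\right) - 4} = \frac{1}{47 - 4} = \frac{1}{43}$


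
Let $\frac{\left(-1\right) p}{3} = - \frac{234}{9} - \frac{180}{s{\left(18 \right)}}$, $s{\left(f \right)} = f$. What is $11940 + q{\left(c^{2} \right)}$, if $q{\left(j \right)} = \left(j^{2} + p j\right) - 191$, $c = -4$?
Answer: $13733$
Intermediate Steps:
$p = 108$ ($p = - 3 \left(- \frac{234}{9} - \frac{180}{18}\right) = - 3 \left(\left(-234\right) \frac{1}{9} - 10\right) = - 3 \left(-26 - 10\right) = \left(-3\right) \left(-36\right) = 108$)
$q{\left(j \right)} = -191 + j^{2} + 108 j$ ($q{\left(j \right)} = \left(j^{2} + 108 j\right) - 191 = -191 + j^{2} + 108 j$)
$11940 + q{\left(c^{2} \right)} = 11940 + \left(-191 + \left(\left(-4\right)^{2}\right)^{2} + 108 \left(-4\right)^{2}\right) = 11940 + \left(-191 + 16^{2} + 108 \cdot 16\right) = 11940 + \left(-191 + 256 + 1728\right) = 11940 + 1793 = 13733$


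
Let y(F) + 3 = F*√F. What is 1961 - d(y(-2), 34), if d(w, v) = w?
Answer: 1964 + 2*I*√2 ≈ 1964.0 + 2.8284*I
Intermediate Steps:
y(F) = -3 + F^(3/2) (y(F) = -3 + F*√F = -3 + F^(3/2))
1961 - d(y(-2), 34) = 1961 - (-3 + (-2)^(3/2)) = 1961 - (-3 - 2*I*√2) = 1961 + (3 + 2*I*√2) = 1964 + 2*I*√2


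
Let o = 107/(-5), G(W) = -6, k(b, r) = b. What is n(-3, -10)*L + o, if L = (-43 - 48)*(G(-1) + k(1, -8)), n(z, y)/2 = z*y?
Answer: 136393/5 ≈ 27279.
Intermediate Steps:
n(z, y) = 2*y*z (n(z, y) = 2*(z*y) = 2*(y*z) = 2*y*z)
o = -107/5 (o = 107*(-1/5) = -107/5 ≈ -21.400)
L = 455 (L = (-43 - 48)*(-6 + 1) = -91*(-5) = 455)
n(-3, -10)*L + o = (2*(-10)*(-3))*455 - 107/5 = 60*455 - 107/5 = 27300 - 107/5 = 136393/5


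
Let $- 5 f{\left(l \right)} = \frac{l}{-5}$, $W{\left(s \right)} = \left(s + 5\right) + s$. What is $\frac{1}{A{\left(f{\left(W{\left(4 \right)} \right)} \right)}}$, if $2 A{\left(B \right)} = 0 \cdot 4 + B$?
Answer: $\frac{50}{13} \approx 3.8462$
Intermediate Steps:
$W{\left(s \right)} = 5 + 2 s$ ($W{\left(s \right)} = \left(5 + s\right) + s = 5 + 2 s$)
$f{\left(l \right)} = \frac{l}{25}$ ($f{\left(l \right)} = - \frac{l \frac{1}{-5}}{5} = - \frac{l \left(- \frac{1}{5}\right)}{5} = - \frac{\left(- \frac{1}{5}\right) l}{5} = \frac{l}{25}$)
$A{\left(B \right)} = \frac{B}{2}$ ($A{\left(B \right)} = \frac{0 \cdot 4 + B}{2} = \frac{0 + B}{2} = \frac{B}{2}$)
$\frac{1}{A{\left(f{\left(W{\left(4 \right)} \right)} \right)}} = \frac{1}{\frac{1}{2} \frac{5 + 2 \cdot 4}{25}} = \frac{1}{\frac{1}{2} \frac{5 + 8}{25}} = \frac{1}{\frac{1}{2} \cdot \frac{1}{25} \cdot 13} = \frac{1}{\frac{1}{2} \cdot \frac{13}{25}} = \frac{1}{\frac{13}{50}} = \frac{50}{13}$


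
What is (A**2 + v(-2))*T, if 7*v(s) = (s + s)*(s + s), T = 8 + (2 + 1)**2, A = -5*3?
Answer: 27047/7 ≈ 3863.9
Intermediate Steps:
A = -15
T = 17 (T = 8 + 3**2 = 8 + 9 = 17)
v(s) = 4*s**2/7 (v(s) = ((s + s)*(s + s))/7 = ((2*s)*(2*s))/7 = (4*s**2)/7 = 4*s**2/7)
(A**2 + v(-2))*T = ((-15)**2 + (4/7)*(-2)**2)*17 = (225 + (4/7)*4)*17 = (225 + 16/7)*17 = (1591/7)*17 = 27047/7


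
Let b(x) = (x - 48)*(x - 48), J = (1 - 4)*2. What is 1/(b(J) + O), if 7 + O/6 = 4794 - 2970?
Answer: 1/13818 ≈ 7.2369e-5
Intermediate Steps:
J = -6 (J = -3*2 = -6)
b(x) = (-48 + x)² (b(x) = (-48 + x)*(-48 + x) = (-48 + x)²)
O = 10902 (O = -42 + 6*(4794 - 2970) = -42 + 6*1824 = -42 + 10944 = 10902)
1/(b(J) + O) = 1/((-48 - 6)² + 10902) = 1/((-54)² + 10902) = 1/(2916 + 10902) = 1/13818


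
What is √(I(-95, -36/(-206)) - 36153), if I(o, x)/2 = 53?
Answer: I*√36047 ≈ 189.86*I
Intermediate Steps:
I(o, x) = 106 (I(o, x) = 2*53 = 106)
√(I(-95, -36/(-206)) - 36153) = √(106 - 36153) = √(-36047) = I*√36047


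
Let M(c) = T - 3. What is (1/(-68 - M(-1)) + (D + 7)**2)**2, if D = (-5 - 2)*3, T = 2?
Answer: 172423161/4489 ≈ 38410.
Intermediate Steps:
D = -21 (D = -7*3 = -21)
M(c) = -1 (M(c) = 2 - 3 = -1)
(1/(-68 - M(-1)) + (D + 7)**2)**2 = (1/(-68 - 1*(-1)) + (-21 + 7)**2)**2 = (1/(-68 + 1) + (-14)**2)**2 = (1/(-67) + 196)**2 = (-1/67 + 196)**2 = (13131/67)**2 = 172423161/4489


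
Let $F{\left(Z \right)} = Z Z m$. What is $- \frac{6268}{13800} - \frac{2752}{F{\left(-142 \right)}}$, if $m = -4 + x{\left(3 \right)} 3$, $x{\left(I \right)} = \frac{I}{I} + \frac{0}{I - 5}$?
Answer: $- \frac{5525647}{17391450} \approx -0.31772$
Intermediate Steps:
$x{\left(I \right)} = 1$ ($x{\left(I \right)} = 1 + \frac{0}{-5 + I} = 1 + 0 = 1$)
$m = -1$ ($m = -4 + 1 \cdot 3 = -4 + 3 = -1$)
$F{\left(Z \right)} = - Z^{2}$ ($F{\left(Z \right)} = Z Z \left(-1\right) = Z^{2} \left(-1\right) = - Z^{2}$)
$- \frac{6268}{13800} - \frac{2752}{F{\left(-142 \right)}} = - \frac{6268}{13800} - \frac{2752}{\left(-1\right) \left(-142\right)^{2}} = \left(-6268\right) \frac{1}{13800} - \frac{2752}{\left(-1\right) 20164} = - \frac{1567}{3450} - \frac{2752}{-20164} = - \frac{1567}{3450} - - \frac{688}{5041} = - \frac{1567}{3450} + \frac{688}{5041} = - \frac{5525647}{17391450}$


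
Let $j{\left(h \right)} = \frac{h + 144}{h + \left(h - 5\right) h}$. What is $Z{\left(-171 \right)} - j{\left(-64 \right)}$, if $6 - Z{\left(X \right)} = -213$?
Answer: $\frac{59563}{272} \approx 218.98$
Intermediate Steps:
$j{\left(h \right)} = \frac{144 + h}{h + h \left(-5 + h\right)}$ ($j{\left(h \right)} = \frac{144 + h}{h + \left(-5 + h\right) h} = \frac{144 + h}{h + h \left(-5 + h\right)}$)
$Z{\left(X \right)} = 219$ ($Z{\left(X \right)} = 6 - -213 = 6 + 213 = 219$)
$Z{\left(-171 \right)} - j{\left(-64 \right)} = 219 - \frac{144 - 64}{\left(-64\right) \left(-4 - 64\right)} = 219 - \left(- \frac{1}{64}\right) \frac{1}{-68} \cdot 80 = 219 - \left(- \frac{1}{64}\right) \left(- \frac{1}{68}\right) 80 = 219 - \frac{5}{272} = \frac{59563}{272}$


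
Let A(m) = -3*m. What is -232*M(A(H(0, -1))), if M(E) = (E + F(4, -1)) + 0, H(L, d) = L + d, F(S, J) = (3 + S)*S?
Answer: -7192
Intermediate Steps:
F(S, J) = S*(3 + S)
M(E) = 28 + E (M(E) = (E + 4*(3 + 4)) + 0 = (E + 4*7) + 0 = (E + 28) + 0 = (28 + E) + 0 = 28 + E)
-232*M(A(H(0, -1))) = -232*(28 - 3*(0 - 1)) = -232*(28 - 3*(-1)) = -232*(28 + 3) = -232*31 = -7192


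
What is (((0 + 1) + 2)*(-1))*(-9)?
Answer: 27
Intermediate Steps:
(((0 + 1) + 2)*(-1))*(-9) = ((1 + 2)*(-1))*(-9) = (3*(-1))*(-9) = -3*(-9) = 27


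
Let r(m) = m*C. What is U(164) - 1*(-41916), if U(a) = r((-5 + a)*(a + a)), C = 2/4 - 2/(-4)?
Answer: 94068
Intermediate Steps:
C = 1 (C = 2*(¼) - 2*(-¼) = ½ + ½ = 1)
r(m) = m (r(m) = m*1 = m)
U(a) = 2*a*(-5 + a) (U(a) = (-5 + a)*(a + a) = (-5 + a)*(2*a) = 2*a*(-5 + a))
U(164) - 1*(-41916) = 2*164*(-5 + 164) - 1*(-41916) = 2*164*159 + 41916 = 52152 + 41916 = 94068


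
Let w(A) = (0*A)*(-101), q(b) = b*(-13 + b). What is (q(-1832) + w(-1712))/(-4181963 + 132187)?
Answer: -422505/506222 ≈ -0.83462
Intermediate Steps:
w(A) = 0 (w(A) = 0*(-101) = 0)
(q(-1832) + w(-1712))/(-4181963 + 132187) = (-1832*(-13 - 1832) + 0)/(-4181963 + 132187) = (-1832*(-1845) + 0)/(-4049776) = (3380040 + 0)*(-1/4049776) = 3380040*(-1/4049776) = -422505/506222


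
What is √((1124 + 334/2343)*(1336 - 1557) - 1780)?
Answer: I*√1373595291618/2343 ≈ 500.22*I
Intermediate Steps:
√((1124 + 334/2343)*(1336 - 1557) - 1780) = √((1124 + 334*(1/2343))*(-221) - 1780) = √((1124 + 334/2343)*(-221) - 1780) = √((2633866/2343)*(-221) - 1780) = √(-582084386/2343 - 1780) = √(-586254926/2343) = I*√1373595291618/2343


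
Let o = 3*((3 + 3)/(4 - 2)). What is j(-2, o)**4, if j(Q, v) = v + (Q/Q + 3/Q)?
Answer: 83521/16 ≈ 5220.1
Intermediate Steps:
o = 9 (o = 3*(6/2) = 3*(6*(1/2)) = 3*3 = 9)
j(Q, v) = 1 + v + 3/Q (j(Q, v) = v + (1 + 3/Q) = 1 + v + 3/Q)
j(-2, o)**4 = (1 + 9 + 3/(-2))**4 = (1 + 9 + 3*(-1/2))**4 = (1 + 9 - 3/2)**4 = (17/2)**4 = 83521/16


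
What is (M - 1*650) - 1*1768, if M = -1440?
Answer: -3858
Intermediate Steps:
(M - 1*650) - 1*1768 = (-1440 - 1*650) - 1*1768 = (-1440 - 650) - 1768 = -2090 - 1768 = -3858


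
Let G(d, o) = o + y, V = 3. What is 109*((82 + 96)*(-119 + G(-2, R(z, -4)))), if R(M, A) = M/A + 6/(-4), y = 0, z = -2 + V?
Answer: -4685583/2 ≈ -2.3428e+6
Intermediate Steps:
z = 1 (z = -2 + 3 = 1)
R(M, A) = -3/2 + M/A (R(M, A) = M/A + 6*(-¼) = M/A - 3/2 = -3/2 + M/A)
G(d, o) = o (G(d, o) = o + 0 = o)
109*((82 + 96)*(-119 + G(-2, R(z, -4)))) = 109*((82 + 96)*(-119 + (-3/2 + 1/(-4)))) = 109*(178*(-119 + (-3/2 + 1*(-¼)))) = 109*(178*(-119 + (-3/2 - ¼))) = 109*(178*(-119 - 7/4)) = 109*(178*(-483/4)) = 109*(-42987/2) = -4685583/2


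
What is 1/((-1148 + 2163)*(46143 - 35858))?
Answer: 1/10439275 ≈ 9.5792e-8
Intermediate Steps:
1/((-1148 + 2163)*(46143 - 35858)) = 1/(1015*10285) = 1/10439275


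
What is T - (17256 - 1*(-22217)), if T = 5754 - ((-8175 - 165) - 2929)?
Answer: -22450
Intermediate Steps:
T = 17023 (T = 5754 - (-8340 - 2929) = 5754 - 1*(-11269) = 5754 + 11269 = 17023)
T - (17256 - 1*(-22217)) = 17023 - (17256 - 1*(-22217)) = 17023 - (17256 + 22217) = 17023 - 1*39473 = 17023 - 39473 = -22450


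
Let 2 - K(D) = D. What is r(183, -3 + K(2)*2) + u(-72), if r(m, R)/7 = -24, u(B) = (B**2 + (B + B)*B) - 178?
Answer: 15206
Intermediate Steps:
K(D) = 2 - D
u(B) = -178 + 3*B**2 (u(B) = (B**2 + (2*B)*B) - 178 = (B**2 + 2*B**2) - 178 = 3*B**2 - 178 = -178 + 3*B**2)
r(m, R) = -168 (r(m, R) = 7*(-24) = -168)
r(183, -3 + K(2)*2) + u(-72) = -168 + (-178 + 3*(-72)**2) = -168 + (-178 + 3*5184) = -168 + (-178 + 15552) = -168 + 15374 = 15206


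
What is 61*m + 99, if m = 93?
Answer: 5772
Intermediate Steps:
61*m + 99 = 61*93 + 99 = 5673 + 99 = 5772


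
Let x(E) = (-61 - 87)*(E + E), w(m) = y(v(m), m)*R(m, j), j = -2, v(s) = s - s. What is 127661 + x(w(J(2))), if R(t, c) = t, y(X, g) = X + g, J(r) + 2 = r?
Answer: 127661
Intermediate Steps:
J(r) = -2 + r
v(s) = 0
w(m) = m² (w(m) = (0 + m)*m = m*m = m²)
x(E) = -296*E
127661 + x(w(J(2))) = 127661 - 296*(-2 + 2)² = 127661 - 296*0² = 127661 - 296*0 = 127661 + 0 = 127661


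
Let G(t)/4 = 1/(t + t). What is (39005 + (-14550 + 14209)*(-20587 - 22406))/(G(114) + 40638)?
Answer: 837878226/2316367 ≈ 361.72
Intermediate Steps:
G(t) = 2/t (G(t) = 4/(t + t) = 4/((2*t)) = 4*(1/(2*t)) = 2/t)
(39005 + (-14550 + 14209)*(-20587 - 22406))/(G(114) + 40638) = (39005 + (-14550 + 14209)*(-20587 - 22406))/(2/114 + 40638) = (39005 - 341*(-42993))/(2*(1/114) + 40638) = (39005 + 14660613)/(1/57 + 40638) = 14699618/(2316367/57) = 14699618*(57/2316367) = 837878226/2316367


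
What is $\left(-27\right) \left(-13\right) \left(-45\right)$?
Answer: $-15795$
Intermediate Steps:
$\left(-27\right) \left(-13\right) \left(-45\right) = 351 \left(-45\right) = -15795$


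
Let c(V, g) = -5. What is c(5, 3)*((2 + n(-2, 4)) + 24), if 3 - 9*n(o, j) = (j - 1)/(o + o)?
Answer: -1585/12 ≈ -132.08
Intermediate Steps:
n(o, j) = 1/3 - (-1 + j)/(18*o) (n(o, j) = 1/3 - (j - 1)/(9*(o + o)) = 1/3 - (-1 + j)/(9*(2*o)) = 1/3 - (-1 + j)*1/(2*o)/9 = 1/3 - (-1 + j)/(18*o))
c(5, 3)*((2 + n(-2, 4)) + 24) = -5*((2 + (1/18)*(1 - 1*4 + 6*(-2))/(-2)) + 24) = -5*((2 + (1/18)*(-1/2)*(1 - 4 - 12)) + 24) = -5*((2 + (1/18)*(-1/2)*(-15)) + 24) = -5*((2 + 5/12) + 24) = -5*(29/12 + 24) = -5*317/12 = -1585/12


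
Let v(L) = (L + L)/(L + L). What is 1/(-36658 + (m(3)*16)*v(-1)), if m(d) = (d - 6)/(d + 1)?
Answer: -1/36670 ≈ -2.7270e-5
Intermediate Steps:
v(L) = 1 (v(L) = (2*L)/((2*L)) = (2*L)*(1/(2*L)) = 1)
m(d) = (-6 + d)/(1 + d)
1/(-36658 + (m(3)*16)*v(-1)) = 1/(-36658 + (((-6 + 3)/(1 + 3))*16)*1) = 1/(-36658 + ((-3/4)*16)*1) = 1/(-36658 + (((¼)*(-3))*16)*1) = 1/(-36658 - ¾*16*1) = 1/(-36658 - 12*1) = 1/(-36658 - 12) = 1/(-36670) = -1/36670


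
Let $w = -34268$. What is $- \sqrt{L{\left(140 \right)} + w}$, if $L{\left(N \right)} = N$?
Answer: $- 12 i \sqrt{237} \approx - 184.74 i$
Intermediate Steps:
$- \sqrt{L{\left(140 \right)} + w} = - \sqrt{140 - 34268} = - \sqrt{-34128} = - 12 i \sqrt{237}$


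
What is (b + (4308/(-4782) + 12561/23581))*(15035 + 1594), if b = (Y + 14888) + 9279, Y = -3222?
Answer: 6545749826989296/18794057 ≈ 3.4829e+8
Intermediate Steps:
b = 20945 (b = (-3222 + 14888) + 9279 = 11666 + 9279 = 20945)
(b + (4308/(-4782) + 12561/23581))*(15035 + 1594) = (20945 + (4308/(-4782) + 12561/23581))*(15035 + 1594) = (20945 + (4308*(-1/4782) + 12561*(1/23581)))*16629 = (20945 + (-718/797 + 12561/23581))*16629 = (20945 - 6920041/18794057)*16629 = (393634603824/18794057)*16629 = 6545749826989296/18794057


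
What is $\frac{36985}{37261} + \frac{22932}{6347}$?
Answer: $\frac{1089213047}{236495567} \approx 4.6056$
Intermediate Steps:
$\frac{36985}{37261} + \frac{22932}{6347} = \frac{1089213047}{236495567}$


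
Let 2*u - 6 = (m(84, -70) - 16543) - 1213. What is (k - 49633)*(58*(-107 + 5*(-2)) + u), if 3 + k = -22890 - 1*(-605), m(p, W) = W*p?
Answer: 1337802521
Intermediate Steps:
k = -22288 (k = -3 + (-22890 - 1*(-605)) = -3 + (-22890 + 605) = -3 - 22285 = -22288)
u = -11815 (u = 3 + ((-70*84 - 16543) - 1213)/2 = 3 + ((-5880 - 16543) - 1213)/2 = 3 + (-22423 - 1213)/2 = 3 + (½)*(-23636) = 3 - 11818 = -11815)
(k - 49633)*(58*(-107 + 5*(-2)) + u) = (-22288 - 49633)*(58*(-107 + 5*(-2)) - 11815) = -71921*(58*(-107 - 10) - 11815) = -71921*(58*(-117) - 11815) = -71921*(-6786 - 11815) = -71921*(-18601) = 1337802521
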